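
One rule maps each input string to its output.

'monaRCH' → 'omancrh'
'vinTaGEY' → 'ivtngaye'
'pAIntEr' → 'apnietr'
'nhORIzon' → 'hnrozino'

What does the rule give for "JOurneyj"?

ojruenjy

Rule — swap each adjacent pair of characters (1↔2, 3↔4, ...), then convert every letter to lowercase.
For "JOurneyj", step one produces "OJruenjy"; step two turns that into "ojruenjy".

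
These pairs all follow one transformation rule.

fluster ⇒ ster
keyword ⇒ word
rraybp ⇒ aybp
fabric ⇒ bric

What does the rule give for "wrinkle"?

nkle

Each output is the input with this applied: keep only the last 4 characters.
"wrinkle" → "nkle".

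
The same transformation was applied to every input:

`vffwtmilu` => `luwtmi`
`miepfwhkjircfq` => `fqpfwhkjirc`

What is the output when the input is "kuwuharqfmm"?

mmuharqf

Each output is the input with this applied: delete the first 3 characters, then move the last 2 characters to the front (rotate right by 2).
For "kuwuharqfmm" the result is "mmuharqf".
(Check on "miepfwhkjircfq": → "pfwhkjircfq" → "fqpfwhkjirc" ✓)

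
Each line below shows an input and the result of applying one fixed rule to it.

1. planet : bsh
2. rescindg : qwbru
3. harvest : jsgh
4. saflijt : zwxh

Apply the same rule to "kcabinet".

pwbsh

Rule — delete the first 3 characters, then shift every letter 12 places backward in the alphabet (wrapping around).
Working it through for "kcabinet": intermediate "binet", final "pwbsh".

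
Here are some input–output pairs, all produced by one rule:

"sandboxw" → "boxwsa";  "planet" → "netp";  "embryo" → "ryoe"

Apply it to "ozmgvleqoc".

The pattern: swap the front and back halves of the string, then delete the last 2 characters.
On "ozmgvleqoc": the first step gives "leqocozmgv", and the second then gives "leqocozm".

leqocozm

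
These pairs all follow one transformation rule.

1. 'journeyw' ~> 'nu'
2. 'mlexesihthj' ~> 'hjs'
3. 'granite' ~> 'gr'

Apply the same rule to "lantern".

lr

The pattern: sort the characters into alphabetical order, then keep one character in every 3, starting at position 3 (positions 3rd, 6th, 9th, ...).
So "lantern" becomes "lr".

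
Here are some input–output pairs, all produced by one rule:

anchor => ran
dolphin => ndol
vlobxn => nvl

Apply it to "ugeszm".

The rule is to move the last character to the front, then delete the last 3 characters.
Working it through for "ugeszm": intermediate "mugesz", final "mug".

mug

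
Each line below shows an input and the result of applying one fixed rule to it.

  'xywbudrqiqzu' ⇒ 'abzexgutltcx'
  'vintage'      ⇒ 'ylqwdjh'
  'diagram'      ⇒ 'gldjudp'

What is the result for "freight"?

iuhljkw

Looking at the pairs, the operation is to shift every letter 3 places forward in the alphabet (wrapping around).
Applying that to "freight" gives "iuhljkw".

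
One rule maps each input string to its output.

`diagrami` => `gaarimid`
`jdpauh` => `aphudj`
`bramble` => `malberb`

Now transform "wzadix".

The transformation: swap each adjacent pair of characters (1↔2, 3↔4, ...), then move the first 2 characters to the end (rotate left by 2).
Doing the same to "wzadix": "daxizw".

daxizw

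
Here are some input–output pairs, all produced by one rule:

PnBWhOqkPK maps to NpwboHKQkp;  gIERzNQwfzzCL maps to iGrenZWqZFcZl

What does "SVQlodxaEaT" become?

vsLqDOAXAet

Rule — flip the case of every letter, then swap each adjacent pair of characters (1↔2, 3↔4, ...).
Starting from "SVQlodxaEaT": after the first operation, "svqLODXAeAt"; after the second, "vsLqDOAXAet".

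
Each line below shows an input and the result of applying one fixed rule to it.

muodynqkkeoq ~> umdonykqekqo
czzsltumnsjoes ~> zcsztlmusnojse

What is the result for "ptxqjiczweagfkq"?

Rule — swap each adjacent pair of characters (1↔2, 3↔4, ...).
Applying that to "ptxqjiczweagfkq" gives "tpqxijzcewgakfq".

tpqxijzcewgakfq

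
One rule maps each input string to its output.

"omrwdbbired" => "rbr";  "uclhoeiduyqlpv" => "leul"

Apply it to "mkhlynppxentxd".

hnxt

The transformation: keep one character in every 3, starting at position 3 (positions 3rd, 6th, 9th, ...).
Applying that to "mkhlynppxentxd" gives "hnxt".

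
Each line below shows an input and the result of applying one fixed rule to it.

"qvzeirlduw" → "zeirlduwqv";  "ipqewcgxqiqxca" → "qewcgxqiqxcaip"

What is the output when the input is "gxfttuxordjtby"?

Each output is the input with this applied: move the first 2 characters to the end (rotate left by 2).
"gxfttuxordjtby" → "fttuxordjtbygx".

fttuxordjtbygx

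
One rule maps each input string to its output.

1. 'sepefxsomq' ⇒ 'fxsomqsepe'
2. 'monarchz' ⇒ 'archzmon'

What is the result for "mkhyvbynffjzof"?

ynffjzofmkhyvb

In each case the input is transformed by: swap the front and back halves of the string, then move the last character to the front.
Starting from "mkhyvbynffjzof": after the first operation, "nffjzofmkhyvby"; after the second, "ynffjzofmkhyvb".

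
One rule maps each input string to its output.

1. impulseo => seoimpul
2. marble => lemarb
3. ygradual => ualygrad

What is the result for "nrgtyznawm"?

Looking at the pairs, the operation is to swap the front and back halves of the string, then move the first character to the end.
Working it through for "nrgtyznawm": intermediate "znawmnrgty", final "nawmnrgtyz".

nawmnrgtyz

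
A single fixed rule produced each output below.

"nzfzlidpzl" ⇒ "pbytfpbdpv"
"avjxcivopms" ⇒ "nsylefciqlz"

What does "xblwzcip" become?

In each case the input is transformed by: shift every letter 10 places backward in the alphabet (wrapping around), then move the first 3 characters to the end (rotate left by 3).
For "xblwzcip", step one produces "nrbmpsyf"; step two turns that into "mpsyfnrb".
(Check on "nzfzlidpzl": → "dpvpbytfpb" → "pbytfpbdpv" ✓)

mpsyfnrb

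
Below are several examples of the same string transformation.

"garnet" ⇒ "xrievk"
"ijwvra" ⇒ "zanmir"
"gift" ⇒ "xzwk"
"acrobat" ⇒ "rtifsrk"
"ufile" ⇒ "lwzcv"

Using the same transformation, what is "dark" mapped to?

Each output is the input with this applied: shift every letter 9 places backward in the alphabet (wrapping around).
On "dark" that produces "urib".

urib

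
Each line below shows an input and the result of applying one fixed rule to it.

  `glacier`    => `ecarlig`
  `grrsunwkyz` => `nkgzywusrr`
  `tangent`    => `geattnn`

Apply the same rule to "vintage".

geavtni

The pattern: sort the characters into reverse alphabetical order, then move the last 3 characters to the front (rotate right by 3).
On "vintage": the first step gives "vtnigea", and the second then gives "geavtni".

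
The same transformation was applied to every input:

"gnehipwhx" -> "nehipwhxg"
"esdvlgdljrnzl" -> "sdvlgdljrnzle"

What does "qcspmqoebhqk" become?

cspmqoebhqkq

The pattern: move the first character to the end.
For "qcspmqoebhqk" the result is "cspmqoebhqkq".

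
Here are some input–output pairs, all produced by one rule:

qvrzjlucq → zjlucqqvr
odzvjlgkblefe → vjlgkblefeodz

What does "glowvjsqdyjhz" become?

The transformation: move the first 3 characters to the end (rotate left by 3).
For "glowvjsqdyjhz" the result is "wvjsqdyjhzglo".

wvjsqdyjhzglo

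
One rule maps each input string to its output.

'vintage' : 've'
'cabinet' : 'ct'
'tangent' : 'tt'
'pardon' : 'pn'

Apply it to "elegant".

The transformation: take characters alternately from the front and the back (1st, last, 2nd, 2nd-last, ...), then keep only the first 2 characters.
"elegant" → "et".

et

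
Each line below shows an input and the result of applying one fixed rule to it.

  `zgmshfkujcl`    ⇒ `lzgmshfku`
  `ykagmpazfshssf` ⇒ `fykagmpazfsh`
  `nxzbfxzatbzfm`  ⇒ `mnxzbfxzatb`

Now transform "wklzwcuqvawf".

Each output is the input with this applied: move the last character to the front, then delete the last 2 characters.
Applying both steps to "wklzwcuqvawf": "fwklzwcuqvaw", then "fwklzwcuqv".

fwklzwcuqv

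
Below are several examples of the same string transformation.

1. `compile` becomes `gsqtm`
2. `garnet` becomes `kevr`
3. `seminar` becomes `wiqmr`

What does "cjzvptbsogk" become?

Looking at the pairs, the operation is to delete the last 2 characters, then shift every letter 4 places forward in the alphabet (wrapping around).
Starting from "cjzvptbsogk": after the first operation, "cjzvptbso"; after the second, "gndztxfws".

gndztxfws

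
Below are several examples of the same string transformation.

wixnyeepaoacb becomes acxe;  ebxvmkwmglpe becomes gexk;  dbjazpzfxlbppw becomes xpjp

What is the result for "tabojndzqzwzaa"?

qzbn

Rule — keep one character in every 3, starting at position 3 (positions 3rd, 6th, 9th, ...), then move the first 2 characters to the end (rotate left by 2).
Starting from "tabojndzqzwzaa": after the first operation, "bnqz"; after the second, "qzbn".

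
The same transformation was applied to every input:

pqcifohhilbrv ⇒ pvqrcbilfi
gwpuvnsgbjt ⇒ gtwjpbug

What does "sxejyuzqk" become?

skxqez

Rule — take characters alternately from the front and the back (1st, last, 2nd, 2nd-last, ...), then delete the last 3 characters.
So "sxejyuzqk" becomes "skxqez".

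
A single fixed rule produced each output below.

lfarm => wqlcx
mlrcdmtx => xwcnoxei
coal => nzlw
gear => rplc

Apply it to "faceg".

qlnpr

In each case the input is transformed by: shift every letter 11 places forward in the alphabet (wrapping around).
Applying that to "faceg" gives "qlnpr".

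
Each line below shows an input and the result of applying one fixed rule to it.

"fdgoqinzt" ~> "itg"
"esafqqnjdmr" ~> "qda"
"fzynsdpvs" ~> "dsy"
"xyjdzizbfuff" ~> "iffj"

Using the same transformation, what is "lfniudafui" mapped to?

dun

Looking at the pairs, the operation is to keep one character in every 3, starting at position 3 (positions 3rd, 6th, 9th, ...), then move the first character to the end.
Working it through for "lfniudafui": intermediate "ndu", final "dun".
(Check on "fzynsdpvs": → "yds" → "dsy" ✓)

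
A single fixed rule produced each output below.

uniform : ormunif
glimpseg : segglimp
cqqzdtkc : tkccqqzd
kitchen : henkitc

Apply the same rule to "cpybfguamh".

Looking at the pairs, the operation is to move the last 3 characters to the front (rotate right by 3).
So "cpybfguamh" becomes "amhcpybfgu".

amhcpybfgu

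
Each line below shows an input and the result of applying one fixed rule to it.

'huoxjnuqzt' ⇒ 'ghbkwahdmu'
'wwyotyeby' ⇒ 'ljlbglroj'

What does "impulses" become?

fzchyfrv

The rule is to shift every letter 13 places forward in the alphabet (wrapping around) — i.e. ROT13, then swap the first and last characters.
Applying both steps to "impulses": "vzchyfrf", then "fzchyfrv".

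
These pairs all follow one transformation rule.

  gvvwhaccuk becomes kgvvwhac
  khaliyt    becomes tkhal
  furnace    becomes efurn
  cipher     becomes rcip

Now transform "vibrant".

tvibr

In each case the input is transformed by: move the last character to the front, then delete the last 2 characters.
For "vibrant", step one produces "tvibran"; step two turns that into "tvibr".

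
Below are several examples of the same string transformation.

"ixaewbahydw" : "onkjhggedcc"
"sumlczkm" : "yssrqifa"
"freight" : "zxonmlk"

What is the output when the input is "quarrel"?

xxwrkga

The transformation: shift every letter 6 places forward in the alphabet (wrapping around), then sort the characters into reverse alphabetical order.
Applying both steps to "quarrel": "wagxxkr", then "xxwrkga".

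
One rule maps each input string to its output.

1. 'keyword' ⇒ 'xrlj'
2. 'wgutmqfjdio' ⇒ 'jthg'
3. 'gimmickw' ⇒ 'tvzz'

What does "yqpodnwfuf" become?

The transformation: shift every letter 13 places forward in the alphabet (wrapping around) — i.e. ROT13, then keep only the first 4 characters.
"yqpodnwfuf" → "ldcbqajshs" → "ldcb".

ldcb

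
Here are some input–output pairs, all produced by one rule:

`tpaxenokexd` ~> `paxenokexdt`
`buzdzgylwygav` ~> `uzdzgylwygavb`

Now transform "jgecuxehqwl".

The pattern: move the first character to the end.
On "jgecuxehqwl" that produces "gecuxehqwlj".

gecuxehqwlj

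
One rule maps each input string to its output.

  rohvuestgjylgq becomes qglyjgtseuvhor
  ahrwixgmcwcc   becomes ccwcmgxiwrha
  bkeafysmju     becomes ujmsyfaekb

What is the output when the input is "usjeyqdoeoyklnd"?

In each case the input is transformed by: reverse the string.
Applying that to "usjeyqdoeoyklnd" gives "dnlkyoeodqyejsu".

dnlkyoeodqyejsu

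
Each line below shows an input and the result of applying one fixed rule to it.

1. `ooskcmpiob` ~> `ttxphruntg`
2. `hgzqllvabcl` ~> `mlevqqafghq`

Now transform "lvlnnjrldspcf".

Each output is the input with this applied: shift every letter 5 places forward in the alphabet (wrapping around).
So "lvlnnjrldspcf" becomes "qaqssowqixuhk".

qaqssowqixuhk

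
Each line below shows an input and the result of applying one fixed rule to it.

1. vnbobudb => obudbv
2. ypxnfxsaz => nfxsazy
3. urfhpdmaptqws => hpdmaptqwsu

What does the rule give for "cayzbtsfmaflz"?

Looking at the pairs, the operation is to move the first 3 characters to the end (rotate left by 3), then delete the last 2 characters.
Starting from "cayzbtsfmaflz": after the first operation, "zbtsfmaflzcay"; after the second, "zbtsfmaflzc".

zbtsfmaflzc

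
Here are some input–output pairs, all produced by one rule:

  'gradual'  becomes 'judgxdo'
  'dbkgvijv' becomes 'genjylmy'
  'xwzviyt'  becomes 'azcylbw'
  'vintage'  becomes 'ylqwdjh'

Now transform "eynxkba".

The pattern: shift every letter 3 places forward in the alphabet (wrapping around).
For "eynxkba" the result is "hbqaned".

hbqaned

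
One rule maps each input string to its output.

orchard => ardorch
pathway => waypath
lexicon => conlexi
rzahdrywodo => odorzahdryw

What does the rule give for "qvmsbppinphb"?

Rule — move the last 3 characters to the front (rotate right by 3).
"qvmsbppinphb" → "phbqvmsbppin".

phbqvmsbppin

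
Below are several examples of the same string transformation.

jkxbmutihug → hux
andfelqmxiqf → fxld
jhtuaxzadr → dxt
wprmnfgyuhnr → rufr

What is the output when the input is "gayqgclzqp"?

qcy

The transformation: keep one character in every 3, starting at position 3 (positions 3rd, 6th, 9th, ...), then reverse the string.
"gayqgclzqp" → "ycq" → "qcy".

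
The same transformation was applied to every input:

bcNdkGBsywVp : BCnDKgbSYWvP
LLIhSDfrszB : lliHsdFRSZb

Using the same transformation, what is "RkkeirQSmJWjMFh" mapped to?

rKKEIRqsMjwJmfH

Each output is the input with this applied: flip the case of every letter.
Doing the same to "RkkeirQSmJWjMFh": "rKKEIRqsMjwJmfH".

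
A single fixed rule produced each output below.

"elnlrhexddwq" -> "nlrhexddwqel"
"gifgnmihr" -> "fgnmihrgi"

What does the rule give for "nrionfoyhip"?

ionfoyhipnr

The pattern: move the first 2 characters to the end (rotate left by 2).
Doing the same to "nrionfoyhip": "ionfoyhipnr".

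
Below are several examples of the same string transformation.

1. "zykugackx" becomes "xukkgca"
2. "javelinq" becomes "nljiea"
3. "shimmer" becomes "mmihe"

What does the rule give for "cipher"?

Rule — sort the characters into reverse alphabetical order, then delete the first 2 characters.
"cipher" → "rpihec" → "ihec".

ihec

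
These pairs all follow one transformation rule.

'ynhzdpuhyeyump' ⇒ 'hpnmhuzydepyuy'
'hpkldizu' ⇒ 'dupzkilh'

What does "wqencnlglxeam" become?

Each output is the input with this applied: take characters alternately from the front and the back (1st, last, 2nd, 2nd-last, ...), then swap the first and last characters.
Starting from "wqencnlglxeam": after the first operation, "wmqaeenxclngl"; after the second, "lmqaeenxclngw".

lmqaeenxclngw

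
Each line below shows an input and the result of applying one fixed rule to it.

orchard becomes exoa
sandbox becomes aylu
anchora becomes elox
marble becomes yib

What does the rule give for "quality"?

ifqv

In each case the input is transformed by: shift every letter 3 places backward in the alphabet (wrapping around), then delete the first 3 characters.
"quality" → "nrxifqv" → "ifqv".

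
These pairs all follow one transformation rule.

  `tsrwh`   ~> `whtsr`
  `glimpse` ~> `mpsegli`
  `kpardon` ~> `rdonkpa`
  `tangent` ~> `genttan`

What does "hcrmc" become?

mchcr

In each case the input is transformed by: move the first 3 characters to the end (rotate left by 3).
On "hcrmc" that produces "mchcr".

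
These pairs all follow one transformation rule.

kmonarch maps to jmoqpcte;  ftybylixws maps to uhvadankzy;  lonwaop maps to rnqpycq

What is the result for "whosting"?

Rule — move the last character to the front, then shift every letter 2 places forward in the alphabet (wrapping around).
Applying both steps to "whosting": "gwhostin", then "iyjquvkp".

iyjquvkp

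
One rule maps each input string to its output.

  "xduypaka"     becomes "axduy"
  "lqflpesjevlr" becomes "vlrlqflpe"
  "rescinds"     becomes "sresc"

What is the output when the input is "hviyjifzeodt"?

odthviyji

Each output is the input with this applied: swap the front and back halves of the string, then delete the first 3 characters.
Working it through for "hviyjifzeodt": intermediate "fzeodthviyji", final "odthviyji".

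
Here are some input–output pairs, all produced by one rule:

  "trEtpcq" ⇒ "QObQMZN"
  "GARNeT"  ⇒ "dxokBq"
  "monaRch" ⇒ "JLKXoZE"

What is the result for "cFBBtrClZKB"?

In each case the input is transformed by: shift every letter 3 places backward in the alphabet (wrapping around), then flip the case of every letter.
Starting from "cFBBtrClZKB": after the first operation, "zCYYqoZiWHY"; after the second, "ZcyyQOzIwhy".

ZcyyQOzIwhy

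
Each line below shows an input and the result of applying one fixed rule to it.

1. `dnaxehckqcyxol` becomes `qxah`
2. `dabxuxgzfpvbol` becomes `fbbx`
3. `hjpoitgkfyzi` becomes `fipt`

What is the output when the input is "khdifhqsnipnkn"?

nndh

The rule is to keep one character in every 3, starting at position 3 (positions 3rd, 6th, 9th, ...), then move the last 2 characters to the front (rotate right by 2).
"khdifhqsnipnkn" → "nndh".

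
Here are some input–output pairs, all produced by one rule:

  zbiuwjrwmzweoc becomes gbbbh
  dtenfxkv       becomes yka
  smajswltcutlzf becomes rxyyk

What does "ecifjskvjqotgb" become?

hoatg

What's happening: keep one character in every 3, starting at position 2 (positions 2nd, 5th, 8th, ...), then shift every letter 5 places forward in the alphabet (wrapping around).
Working it through for "ecifjskvjqotgb": intermediate "cjvob", final "hoatg".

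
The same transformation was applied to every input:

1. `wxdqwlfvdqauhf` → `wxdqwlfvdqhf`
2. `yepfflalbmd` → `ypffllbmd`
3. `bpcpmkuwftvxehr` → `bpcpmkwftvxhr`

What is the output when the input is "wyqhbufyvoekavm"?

wyqhbfyvkvm

Looking at the pairs, the operation is to remove every vowel.
Doing the same to "wyqhbufyvoekavm": "wyqhbfyvkvm".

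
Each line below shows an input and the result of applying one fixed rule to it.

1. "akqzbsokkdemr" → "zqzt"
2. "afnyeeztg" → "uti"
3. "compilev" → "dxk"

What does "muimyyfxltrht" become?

jnmg

What's happening: keep one character in every 3, starting at position 2 (positions 2nd, 5th, 8th, ...), then shift every letter 11 places backward in the alphabet (wrapping around).
Applying both steps to "muimyyfxltrht": "uyxr", then "jnmg".
(Check on "compilev": → "oiv" → "dxk" ✓)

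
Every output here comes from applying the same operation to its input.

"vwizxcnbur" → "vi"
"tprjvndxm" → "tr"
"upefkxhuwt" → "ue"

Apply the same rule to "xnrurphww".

The rule is to keep every other character starting from the first (positions 1st, 3rd, 5th, ...), then delete the last 3 characters.
"xnrurphww" → "xrrhw" → "xr".

xr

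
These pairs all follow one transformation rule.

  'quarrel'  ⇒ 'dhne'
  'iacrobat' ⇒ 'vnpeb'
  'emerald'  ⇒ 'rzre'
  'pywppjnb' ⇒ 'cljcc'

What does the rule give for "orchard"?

bepu

The transformation: shift every letter 13 places forward in the alphabet (wrapping around) — i.e. ROT13, then delete the last 3 characters.
Working it through for "orchard": intermediate "bepuneq", final "bepu".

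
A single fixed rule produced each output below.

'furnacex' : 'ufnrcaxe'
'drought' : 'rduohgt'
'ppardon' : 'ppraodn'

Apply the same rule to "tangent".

atgnnet

Looking at the pairs, the operation is to swap each adjacent pair of characters (1↔2, 3↔4, ...).
Doing the same to "tangent": "atgnnet".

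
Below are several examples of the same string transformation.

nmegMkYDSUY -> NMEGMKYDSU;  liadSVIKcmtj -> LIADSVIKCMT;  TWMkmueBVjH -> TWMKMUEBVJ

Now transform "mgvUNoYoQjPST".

Rule — delete the last character, then convert every letter to uppercase.
For "mgvUNoYoQjPST", step one produces "mgvUNoYoQjPS"; step two turns that into "MGVUNOYOQJPS".

MGVUNOYOQJPS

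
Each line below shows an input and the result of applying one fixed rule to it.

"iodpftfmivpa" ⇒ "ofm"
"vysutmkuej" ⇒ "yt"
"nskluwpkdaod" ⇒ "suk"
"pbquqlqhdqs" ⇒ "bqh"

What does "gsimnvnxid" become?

What's happening: delete the last 3 characters, then keep one character in every 3, starting at position 2 (positions 2nd, 5th, 8th, ...).
For "gsimnvnxid", step one produces "gsimnvn"; step two turns that into "sn".
(Check on "pbquqlqhdqs": → "pbquqlqh" → "bqh" ✓)

sn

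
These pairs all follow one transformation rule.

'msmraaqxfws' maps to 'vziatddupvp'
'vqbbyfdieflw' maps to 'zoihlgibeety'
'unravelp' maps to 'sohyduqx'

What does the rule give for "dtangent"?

wqhjqdwg

Each output is the input with this applied: shift every letter 3 places forward in the alphabet (wrapping around), then reverse the string.
For "dtangent" the result is "wqhjqdwg".
(Check on "msmraaqxfws": → "pvpuddtaizv" → "vziatddupvp" ✓)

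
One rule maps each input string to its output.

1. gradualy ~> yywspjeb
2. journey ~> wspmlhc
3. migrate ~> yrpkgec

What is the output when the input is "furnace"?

yspldca

What's happening: shift every letter 2 places backward in the alphabet (wrapping around), then sort the characters into reverse alphabetical order.
On "furnace": the first step gives "dsplyac", and the second then gives "yspldca".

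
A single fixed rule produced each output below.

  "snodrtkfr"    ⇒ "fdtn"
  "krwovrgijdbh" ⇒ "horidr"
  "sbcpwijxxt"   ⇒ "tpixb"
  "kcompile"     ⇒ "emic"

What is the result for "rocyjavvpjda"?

Looking at the pairs, the operation is to keep every other character starting from the second (positions 2nd, 4th, 6th, ...), then swap the first and last characters.
Working it through for "rocyjavvpjda": intermediate "oyavja", final "ayavjo".

ayavjo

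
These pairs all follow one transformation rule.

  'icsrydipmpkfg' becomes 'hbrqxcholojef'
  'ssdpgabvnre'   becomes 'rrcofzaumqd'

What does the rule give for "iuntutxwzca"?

htmstswvybz

In each case the input is transformed by: shift every letter 1 place backward in the alphabet (wrapping around).
For "iuntutxwzca" the result is "htmstswvybz".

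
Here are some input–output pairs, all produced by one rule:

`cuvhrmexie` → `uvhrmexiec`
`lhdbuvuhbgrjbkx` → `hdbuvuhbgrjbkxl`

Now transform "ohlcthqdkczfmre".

In each case the input is transformed by: move the first character to the end.
On "ohlcthqdkczfmre" that produces "hlcthqdkczfmreo".

hlcthqdkczfmreo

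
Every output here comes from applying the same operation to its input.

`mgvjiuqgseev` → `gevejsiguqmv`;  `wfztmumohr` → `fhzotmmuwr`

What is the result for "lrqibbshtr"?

The transformation: take characters alternately from the front and the back (1st, last, 2nd, 2nd-last, ...), then move the first 2 characters to the end (rotate left by 2).
Applying both steps to "lrqibbshtr": "lrrtqhisbb", then "rtqhisbblr".

rtqhisbblr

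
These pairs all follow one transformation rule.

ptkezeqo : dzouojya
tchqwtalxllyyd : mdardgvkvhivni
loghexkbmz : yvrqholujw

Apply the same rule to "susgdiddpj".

ecqcsnnntz

Each output is the input with this applied: shift every letter 10 places forward in the alphabet (wrapping around), then swap each adjacent pair of characters (1↔2, 3↔4, ...).
For "susgdiddpj", step one produces "cecqnsnnzt"; step two turns that into "ecqcsnnntz".
(Check on "ptkezeqo": → "zduojoay" → "dzouojya" ✓)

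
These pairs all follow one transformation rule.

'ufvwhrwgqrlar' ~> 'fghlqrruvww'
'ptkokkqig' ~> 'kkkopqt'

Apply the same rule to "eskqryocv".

ekoqrsy

Each output is the input with this applied: delete the last 2 characters, then sort the characters into alphabetical order.
Applying both steps to "eskqryocv": "eskqryo", then "ekoqrsy".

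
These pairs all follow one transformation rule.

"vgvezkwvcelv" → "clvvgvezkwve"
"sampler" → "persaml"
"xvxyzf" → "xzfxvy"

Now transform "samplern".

lrnsampe

Looking at the pairs, the operation is to move the last 3 characters to the front (rotate right by 3), then swap the first and last characters.
For "samplern", step one produces "ernsampl"; step two turns that into "lrnsampe".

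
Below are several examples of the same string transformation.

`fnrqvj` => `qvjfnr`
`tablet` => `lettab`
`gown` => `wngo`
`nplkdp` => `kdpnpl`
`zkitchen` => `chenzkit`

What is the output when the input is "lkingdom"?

The rule is to swap the front and back halves of the string.
On "lkingdom" that produces "gdomlkin".

gdomlkin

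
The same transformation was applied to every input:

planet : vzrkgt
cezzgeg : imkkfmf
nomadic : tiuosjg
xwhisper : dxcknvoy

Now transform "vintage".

bkomtgz

Looking at the pairs, the operation is to shift every letter 6 places forward in the alphabet (wrapping around), then take characters alternately from the front and the back (1st, last, 2nd, 2nd-last, ...).
Applying both steps to "vintage": "botzgmk", then "bkomtgz".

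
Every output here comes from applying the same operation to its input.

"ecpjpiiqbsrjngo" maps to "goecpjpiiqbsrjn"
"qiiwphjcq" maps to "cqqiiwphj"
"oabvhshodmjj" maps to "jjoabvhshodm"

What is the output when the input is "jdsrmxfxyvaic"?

The transformation: move the last 2 characters to the front (rotate right by 2).
So "jdsrmxfxyvaic" becomes "icjdsrmxfxyva".

icjdsrmxfxyva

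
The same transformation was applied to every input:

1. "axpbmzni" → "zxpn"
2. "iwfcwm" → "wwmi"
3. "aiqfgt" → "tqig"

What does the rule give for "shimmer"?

Rule — sort the characters into reverse alphabetical order, then keep only the first 4 characters.
For "shimmer", step one produces "srmmihe"; step two turns that into "srmm".

srmm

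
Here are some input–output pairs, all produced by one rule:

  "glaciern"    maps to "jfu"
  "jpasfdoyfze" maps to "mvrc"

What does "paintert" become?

squ

The transformation: keep one character in every 3, starting at position 1 (positions 1st, 4th, 7th, ...), then shift every letter 3 places forward in the alphabet (wrapping around).
"paintert" → "pnr" → "squ".
(Check on "glaciern": → "gcr" → "jfu" ✓)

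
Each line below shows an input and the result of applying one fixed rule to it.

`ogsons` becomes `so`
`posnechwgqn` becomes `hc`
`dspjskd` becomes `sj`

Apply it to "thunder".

The transformation: take characters alternately from the front and the back (1st, last, 2nd, 2nd-last, ...), then keep only the last 2 characters.
On "thunder": the first step gives "trheudn", and the second then gives "dn".

dn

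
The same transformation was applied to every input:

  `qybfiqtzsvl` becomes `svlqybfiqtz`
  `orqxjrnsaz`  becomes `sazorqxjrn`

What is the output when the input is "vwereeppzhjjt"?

Each output is the input with this applied: move the last 3 characters to the front (rotate right by 3).
Applying that to "vwereeppzhjjt" gives "jjtvwereeppzh".

jjtvwereeppzh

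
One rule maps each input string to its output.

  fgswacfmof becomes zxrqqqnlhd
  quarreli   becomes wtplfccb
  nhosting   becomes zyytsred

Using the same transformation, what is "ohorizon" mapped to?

zzzytskc

The transformation: shift every letter 11 places forward in the alphabet (wrapping around), then sort the characters into reverse alphabetical order.
On "ohorizon": the first step gives "zszctkzy", and the second then gives "zzzytskc".
(Check on "quarreli": → "bflccpwt" → "wtplfccb" ✓)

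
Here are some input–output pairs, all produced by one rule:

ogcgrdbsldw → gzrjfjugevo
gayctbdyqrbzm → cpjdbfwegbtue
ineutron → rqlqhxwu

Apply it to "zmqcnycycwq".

ztcptfqbfbf

The pattern: move the last 2 characters to the front (rotate right by 2), then shift every letter 3 places forward in the alphabet (wrapping around).
Starting from "zmqcnycycwq": after the first operation, "wqzmqcnycyc"; after the second, "ztcptfqbfbf".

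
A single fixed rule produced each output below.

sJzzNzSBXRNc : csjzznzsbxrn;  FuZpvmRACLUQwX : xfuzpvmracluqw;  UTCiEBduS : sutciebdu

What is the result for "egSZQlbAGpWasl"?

Looking at the pairs, the operation is to move the last character to the front, then convert every letter to lowercase.
"egSZQlbAGpWasl" → "legSZQlbAGpWas" → "legszqlbagpwas".
(Check on "sJzzNzSBXRNc": → "csJzzNzSBXRN" → "csjzznzsbxrn" ✓)

legszqlbagpwas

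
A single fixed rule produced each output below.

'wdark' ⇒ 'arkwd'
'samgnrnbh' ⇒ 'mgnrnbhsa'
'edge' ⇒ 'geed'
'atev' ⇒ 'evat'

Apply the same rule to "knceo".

ceokn

What's happening: move the first 2 characters to the end (rotate left by 2).
Applying that to "knceo" gives "ceokn".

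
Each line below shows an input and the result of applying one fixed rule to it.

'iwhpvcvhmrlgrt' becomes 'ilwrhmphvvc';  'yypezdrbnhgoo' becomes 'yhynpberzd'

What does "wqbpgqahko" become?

waqqbgp

Each output is the input with this applied: delete the last 3 characters, then take characters alternately from the front and the back (1st, last, 2nd, 2nd-last, ...).
"wqbpgqahko" → "wqbpgqa" → "waqqbgp".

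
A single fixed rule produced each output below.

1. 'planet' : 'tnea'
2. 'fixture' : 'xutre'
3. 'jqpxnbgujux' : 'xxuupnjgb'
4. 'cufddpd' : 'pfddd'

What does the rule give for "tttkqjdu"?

The transformation: delete the first 2 characters, then sort the characters into reverse alphabetical order.
Applying that to "tttkqjdu" gives "utqkjd".
(Check on "fixture": → "xture" → "xutre" ✓)

utqkjd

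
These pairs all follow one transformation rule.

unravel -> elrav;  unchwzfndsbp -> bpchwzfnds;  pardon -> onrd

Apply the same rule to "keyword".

What's happening: delete the first 2 characters, then move the last 2 characters to the front (rotate right by 2).
"keyword" → "yword" → "rdywo".

rdywo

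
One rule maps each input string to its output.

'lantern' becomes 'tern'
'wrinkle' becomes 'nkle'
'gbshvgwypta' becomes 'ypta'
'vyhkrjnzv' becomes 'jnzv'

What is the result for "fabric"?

Looking at the pairs, the operation is to keep only the last 4 characters.
"fabric" → "bric".

bric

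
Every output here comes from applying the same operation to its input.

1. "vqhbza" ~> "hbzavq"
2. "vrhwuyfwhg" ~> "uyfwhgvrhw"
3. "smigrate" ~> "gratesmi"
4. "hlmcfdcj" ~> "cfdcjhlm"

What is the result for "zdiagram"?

agramzdi

In each case the input is transformed by: move the last character to the front, then swap the front and back halves of the string.
So "zdiagram" becomes "agramzdi".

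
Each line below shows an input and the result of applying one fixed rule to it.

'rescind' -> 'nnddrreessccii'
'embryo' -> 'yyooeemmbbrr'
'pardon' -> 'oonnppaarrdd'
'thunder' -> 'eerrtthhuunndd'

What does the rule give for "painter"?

Rule — move the last 2 characters to the front (rotate right by 2), then double every character.
For "painter", step one produces "erpaint"; step two turns that into "eerrppaaiinntt".

eerrppaaiinntt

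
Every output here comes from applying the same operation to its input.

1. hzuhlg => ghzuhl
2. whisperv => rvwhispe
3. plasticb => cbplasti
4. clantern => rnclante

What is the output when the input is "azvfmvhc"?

hcazvfmv

What's happening: swap the front and back halves of the string, then move the first 2 characters to the end (rotate left by 2).
Doing the same to "azvfmvhc": "hcazvfmv".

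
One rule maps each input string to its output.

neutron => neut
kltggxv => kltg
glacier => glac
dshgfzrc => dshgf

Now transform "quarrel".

quar

The rule is to delete the last 3 characters.
For "quarrel" the result is "quar".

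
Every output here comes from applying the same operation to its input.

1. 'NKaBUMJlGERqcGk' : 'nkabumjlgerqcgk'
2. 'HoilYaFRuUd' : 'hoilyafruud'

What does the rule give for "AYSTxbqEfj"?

aystxbqefj

Rule — convert every letter to lowercase.
So "AYSTxbqEfj" becomes "aystxbqefj".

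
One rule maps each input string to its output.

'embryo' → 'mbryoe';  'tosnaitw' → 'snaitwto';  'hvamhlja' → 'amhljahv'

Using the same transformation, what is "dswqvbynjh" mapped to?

The rule is to swap the front and back halves of the string, then move the last 2 characters to the front (rotate right by 2).
Working it through for "dswqvbynjh": intermediate "bynjhdswqv", final "qvbynjhdsw".

qvbynjhdsw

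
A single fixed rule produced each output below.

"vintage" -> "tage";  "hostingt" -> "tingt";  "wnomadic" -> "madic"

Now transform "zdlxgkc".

xgkc

Each output is the input with this applied: delete the first 3 characters.
So "zdlxgkc" becomes "xgkc".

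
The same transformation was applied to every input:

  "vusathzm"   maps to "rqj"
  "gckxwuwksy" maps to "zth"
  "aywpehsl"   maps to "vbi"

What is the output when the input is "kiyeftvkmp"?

fch

Rule — shift every letter 3 places backward in the alphabet (wrapping around), then keep one character in every 3, starting at position 2 (positions 2nd, 5th, 8th, ...).
Working it through for "kiyeftvkmp": intermediate "hfvbcqshjm", final "fch".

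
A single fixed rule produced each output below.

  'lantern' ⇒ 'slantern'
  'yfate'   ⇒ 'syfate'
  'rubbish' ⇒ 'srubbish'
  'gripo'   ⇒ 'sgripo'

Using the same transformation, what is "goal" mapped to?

sgoal

The transformation: prepend "s".
For "goal" the result is "sgoal".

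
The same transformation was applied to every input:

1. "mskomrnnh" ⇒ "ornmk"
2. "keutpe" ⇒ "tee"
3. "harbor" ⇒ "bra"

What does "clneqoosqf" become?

eosfl

The transformation: move the first 3 characters to the end (rotate left by 3), then keep every other character starting from the first (positions 1st, 3rd, 5th, ...).
Applying both steps to "clneqoosqf": "eqoosqfcln", then "eosfl".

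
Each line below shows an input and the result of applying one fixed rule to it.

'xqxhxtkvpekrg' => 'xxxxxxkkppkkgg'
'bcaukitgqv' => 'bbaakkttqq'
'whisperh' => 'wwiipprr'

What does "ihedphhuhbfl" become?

iieepphhhhff

Rule — keep every other character starting from the first (positions 1st, 3rd, 5th, ...), then double every character.
"ihedphhuhbfl" → "iephhf" → "iieepphhhhff".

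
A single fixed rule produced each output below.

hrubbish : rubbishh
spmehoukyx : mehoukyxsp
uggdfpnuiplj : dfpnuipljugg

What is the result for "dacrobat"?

Rule — swap the front and back halves of the string, then move the last 3 characters to the front (rotate right by 3).
For "dacrobat", step one produces "obatdacr"; step two turns that into "acrobatd".

acrobatd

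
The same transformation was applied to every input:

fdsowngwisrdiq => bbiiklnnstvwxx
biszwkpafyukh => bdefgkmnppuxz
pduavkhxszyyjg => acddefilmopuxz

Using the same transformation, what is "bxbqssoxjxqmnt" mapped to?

Each output is the input with this applied: shift every letter 5 places forward in the alphabet (wrapping around), then sort the characters into alphabetical order.
For "bxbqssoxjxqmnt", step one produces "gcgvxxtcocvrsy"; step two turns that into "cccggorstvvxxy".

cccggorstvvxxy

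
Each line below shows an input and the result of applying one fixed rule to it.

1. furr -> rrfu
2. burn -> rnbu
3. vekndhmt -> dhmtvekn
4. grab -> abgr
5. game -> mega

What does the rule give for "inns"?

nsin

What's happening: swap the front and back halves of the string.
So "inns" becomes "nsin".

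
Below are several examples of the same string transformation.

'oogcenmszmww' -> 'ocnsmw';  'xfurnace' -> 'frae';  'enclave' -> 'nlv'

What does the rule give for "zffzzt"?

fzt

Each output is the input with this applied: keep every other character starting from the second (positions 2nd, 4th, 6th, ...).
On "zffzzt" that produces "fzt".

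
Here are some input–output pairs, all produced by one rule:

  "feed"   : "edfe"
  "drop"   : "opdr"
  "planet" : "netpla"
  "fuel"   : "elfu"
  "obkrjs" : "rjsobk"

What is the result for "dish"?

shdi

Rule — swap the front and back halves of the string.
Doing the same to "dish": "shdi".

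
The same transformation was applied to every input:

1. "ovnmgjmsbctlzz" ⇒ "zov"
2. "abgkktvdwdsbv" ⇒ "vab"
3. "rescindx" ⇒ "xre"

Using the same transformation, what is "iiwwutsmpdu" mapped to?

uii

Rule — move the last character to the front, then keep only the first 3 characters.
For "iiwwutsmpdu" the result is "uii".
(Check on "ovnmgjmsbctlzz": → "zovnmgjmsbctlz" → "zov" ✓)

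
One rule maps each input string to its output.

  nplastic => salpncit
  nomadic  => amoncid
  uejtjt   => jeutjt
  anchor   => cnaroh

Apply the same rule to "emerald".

Each output is the input with this applied: reverse the string, then move the first 3 characters to the end (rotate left by 3).
Starting from "emerald": after the first operation, "dlareme"; after the second, "remedla".

remedla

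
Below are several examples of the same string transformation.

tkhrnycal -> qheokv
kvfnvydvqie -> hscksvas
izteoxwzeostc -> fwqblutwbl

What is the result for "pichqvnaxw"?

What's happening: delete the last 3 characters, then shift every letter 3 places backward in the alphabet (wrapping around).
Working it through for "pichqvnaxw": intermediate "pichqvn", final "mfzensk".

mfzensk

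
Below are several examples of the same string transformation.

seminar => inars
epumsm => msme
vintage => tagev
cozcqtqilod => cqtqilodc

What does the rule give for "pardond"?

The pattern: move the first 3 characters to the end (rotate left by 3), then delete the last 2 characters.
"pardond" → "dondpar" → "dondp".

dondp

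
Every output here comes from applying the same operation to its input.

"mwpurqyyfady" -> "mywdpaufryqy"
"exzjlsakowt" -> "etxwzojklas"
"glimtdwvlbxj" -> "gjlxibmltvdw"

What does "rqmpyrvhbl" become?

The rule is to take characters alternately from the front and the back (1st, last, 2nd, 2nd-last, ...).
"rqmpyrvhbl" → "rlqbmhpvyr".

rlqbmhpvyr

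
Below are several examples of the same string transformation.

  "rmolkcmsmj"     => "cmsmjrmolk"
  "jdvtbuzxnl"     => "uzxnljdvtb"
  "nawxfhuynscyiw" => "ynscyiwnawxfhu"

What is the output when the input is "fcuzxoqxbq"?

oqxbqfcuzx

The pattern: swap the front and back halves of the string.
"fcuzxoqxbq" → "oqxbqfcuzx".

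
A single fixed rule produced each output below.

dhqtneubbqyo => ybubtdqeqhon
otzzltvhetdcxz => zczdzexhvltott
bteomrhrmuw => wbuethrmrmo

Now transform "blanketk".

tanblekk

Looking at the pairs, the operation is to sort the characters into reverse alphabetical order, then take characters alternately from the front and the back (1st, last, 2nd, 2nd-last, ...).
For "blanketk", step one produces "tnlkkeba"; step two turns that into "tanblekk".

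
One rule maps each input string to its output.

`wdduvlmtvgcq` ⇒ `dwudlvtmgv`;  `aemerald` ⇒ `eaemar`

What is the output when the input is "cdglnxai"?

dclgxn

Rule — swap each adjacent pair of characters (1↔2, 3↔4, ...), then delete the last 2 characters.
"cdglnxai" → "dclgxn".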